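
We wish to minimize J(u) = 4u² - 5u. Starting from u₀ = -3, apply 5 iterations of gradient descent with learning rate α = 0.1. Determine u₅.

0.62384

J′(u) = 8u - 5
u₁ = -3 − 0.1·(-29) = -0.1
u₂ = -0.1 − 0.1·(-5.8) = 0.48
u₃ = 0.48 − 0.1·(-1.16) = 0.596
u₄ = 0.596 − 0.1·(-0.232) = 0.6192
u₅ = 0.6192 − 0.1·(-0.0464) = 0.62384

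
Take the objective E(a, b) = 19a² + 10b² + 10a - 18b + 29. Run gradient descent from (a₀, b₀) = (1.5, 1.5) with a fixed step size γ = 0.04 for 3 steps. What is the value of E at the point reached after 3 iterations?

20.752207594496

∇E = (38a + 10, 20b - 18)
(a₁, b₁) = (1.5, 1.5) − 0.04·(67, 12) = (-1.18, 1.02)
(a₂, b₂) = (-1.18, 1.02) − 0.04·(-34.84, 2.4) = (0.2136, 0.924)
(a₃, b₃) = (0.2136, 0.924) − 0.04·(18.1168, 0.48) = (-0.511072, 0.9048)
E(-0.511072, 0.9048) = 20.752207594496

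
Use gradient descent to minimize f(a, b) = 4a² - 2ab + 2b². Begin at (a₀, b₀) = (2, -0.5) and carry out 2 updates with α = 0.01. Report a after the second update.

1.6748

∇f = (8a - 2b, -2a + 4b)
Step 1: at (2, -0.5), ∇f = (17, -6) → (2, -0.5) − 0.01·(17, -6) = (1.83, -0.44)
Step 2: at (1.83, -0.44), ∇f = (15.52, -5.42) → (1.83, -0.44) − 0.01·(15.52, -5.42) = (1.6748, -0.3858)
a = 1.6748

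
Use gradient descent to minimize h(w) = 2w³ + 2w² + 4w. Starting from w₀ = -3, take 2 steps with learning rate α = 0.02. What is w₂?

-5.530368

h′(w) = 6w² + 4w + 4
Step 1: h′(-3) = 46; w₁ = -3 − 0.02·46 = -3.92
Step 2: h′(-3.92) = 80.5184; w₂ = -3.92 − 0.02·80.5184 = -5.530368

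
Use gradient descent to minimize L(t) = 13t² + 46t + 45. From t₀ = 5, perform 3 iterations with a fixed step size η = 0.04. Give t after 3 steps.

-1.769664

L′(t) = 26t + 46
Step 1: L′(5) = 176; t₁ = 5 − 0.04·176 = -2.04
Step 2: L′(-2.04) = -7.04; t₂ = -2.04 − 0.04·(-7.04) = -1.7584
Step 3: L′(-1.7584) = 0.2816; t₃ = -1.7584 − 0.04·0.2816 = -1.769664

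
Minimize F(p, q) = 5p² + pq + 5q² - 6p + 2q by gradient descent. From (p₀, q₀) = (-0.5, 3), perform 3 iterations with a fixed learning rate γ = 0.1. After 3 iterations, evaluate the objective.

∇F = (10p + q - 6, p + 10q + 2)
(p₁, q₁) = (-0.5, 3) − 0.1·(-8, 31.5) = (0.3, -0.15)
(p₂, q₂) = (0.3, -0.15) − 0.1·(-3.15, 0.8) = (0.615, -0.23)
(p₃, q₃) = (0.615, -0.23) − 0.1·(-0.08, 0.315) = (0.623, -0.2615)
F(0.623, -0.2615) = -2.14135825

-2.14135825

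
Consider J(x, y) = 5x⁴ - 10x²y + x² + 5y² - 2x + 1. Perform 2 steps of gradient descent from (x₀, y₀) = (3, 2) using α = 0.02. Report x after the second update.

∇J = (20x³ - 20xy + 2x - 2, -10x² + 10y)
(x₁, y₁) = (3, 2) − 0.02·(424, -70) = (-5.48, 3.4)
(x₂, y₂) = (-5.48, 3.4) − 0.02·(-2931.65184, -266.304) = (53.1530368, 8.72608)
x = 53.1530368

53.1530368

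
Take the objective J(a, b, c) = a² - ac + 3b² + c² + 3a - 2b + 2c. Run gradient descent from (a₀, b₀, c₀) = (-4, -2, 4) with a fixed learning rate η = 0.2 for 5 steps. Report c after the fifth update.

∇J = (2a - c + 3, 6b - 2, -a + 2c + 2)
Step 1: at (-4, -2, 4), ∇J = (-9, -14, 14) → (-4, -2, 4) − 0.2·(-9, -14, 14) = (-2.2, 0.8, 1.2)
Step 2: at (-2.2, 0.8, 1.2), ∇J = (-2.6, 2.8, 6.6) → (-2.2, 0.8, 1.2) − 0.2·(-2.6, 2.8, 6.6) = (-1.68, 0.24, -0.12)
Step 3: at (-1.68, 0.24, -0.12), ∇J = (-0.24, -0.56, 3.44) → (-1.68, 0.24, -0.12) − 0.2·(-0.24, -0.56, 3.44) = (-1.632, 0.352, -0.808)
Step 4: at (-1.632, 0.352, -0.808), ∇J = (0.544, 0.112, 2.016) → (-1.632, 0.352, -0.808) − 0.2·(0.544, 0.112, 2.016) = (-1.7408, 0.3296, -1.2112)
Step 5: at (-1.7408, 0.3296, -1.2112), ∇J = (0.7296, -0.0224, 1.3184) → (-1.7408, 0.3296, -1.2112) − 0.2·(0.7296, -0.0224, 1.3184) = (-1.88672, 0.33408, -1.47488)
c = -1.47488

-1.47488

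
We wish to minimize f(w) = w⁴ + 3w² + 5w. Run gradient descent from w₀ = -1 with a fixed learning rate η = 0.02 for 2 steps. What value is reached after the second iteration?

f′(w) = 4w³ + 6w + 5
Step 1: f′(-1) = -5; w₁ = -1 − 0.02·(-5) = -0.9
Step 2: f′(-0.9) = -3.316; w₂ = -0.9 − 0.02·(-3.316) = -0.83368

-0.83368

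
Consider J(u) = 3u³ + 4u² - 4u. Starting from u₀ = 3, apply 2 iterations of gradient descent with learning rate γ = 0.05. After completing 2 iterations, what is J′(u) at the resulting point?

J′(u) = 9u² + 8u - 4
u₁ = 3 − 0.05·101 = -2.05
u₂ = -2.05 − 0.05·17.4225 = -2.921125
J′(u) at (-2.921125) = 49.427741390625

49.427741390625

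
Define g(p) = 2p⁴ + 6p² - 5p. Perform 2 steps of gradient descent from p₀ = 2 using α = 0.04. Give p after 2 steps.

g′(p) = 8p³ + 12p - 5
p₁ = 2 − 0.04·83 = -1.32
p₂ = -1.32 − 0.04·(-39.239744) = 0.24958976

0.24958976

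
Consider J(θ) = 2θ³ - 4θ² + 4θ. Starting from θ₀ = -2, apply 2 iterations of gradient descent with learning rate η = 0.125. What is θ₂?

J′(θ) = 6θ² - 8θ + 4
Step 1: J′(-2) = 44; θ₁ = -2 − 0.125·44 = -7.5
Step 2: J′(-7.5) = 401.5; θ₂ = -7.5 − 0.125·401.5 = -57.6875

-57.6875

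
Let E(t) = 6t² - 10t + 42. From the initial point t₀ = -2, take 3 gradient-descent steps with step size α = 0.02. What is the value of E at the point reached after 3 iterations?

47.115046559744

E′(t) = 12t - 10
Step 1: E′(-2) = -34; t₁ = -2 − 0.02·(-34) = -1.32
Step 2: E′(-1.32) = -25.84; t₂ = -1.32 − 0.02·(-25.84) = -0.8032
Step 3: E′(-0.8032) = -19.6384; t₃ = -0.8032 − 0.02·(-19.6384) = -0.410432
E(-0.410432) = 47.115046559744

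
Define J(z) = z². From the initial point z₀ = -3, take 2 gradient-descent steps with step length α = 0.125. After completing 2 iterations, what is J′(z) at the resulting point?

J′(z) = 2z
Step 1: J′(-3) = -6; z₁ = -3 − 0.125·(-6) = -2.25
Step 2: J′(-2.25) = -4.5; z₂ = -2.25 − 0.125·(-4.5) = -1.6875
J′(z) at (-1.6875) = -3.375

-3.375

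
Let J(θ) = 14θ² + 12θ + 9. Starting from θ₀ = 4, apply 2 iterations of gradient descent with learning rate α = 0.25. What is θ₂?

159

J′(θ) = 28θ + 12
Step 1: J′(4) = 124; θ₁ = 4 − 0.25·124 = -27
Step 2: J′(-27) = -744; θ₂ = -27 − 0.25·(-744) = 159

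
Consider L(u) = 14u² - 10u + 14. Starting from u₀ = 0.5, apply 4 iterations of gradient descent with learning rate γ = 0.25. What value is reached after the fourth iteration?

L′(u) = 28u - 10
u₁ = 0.5 − 0.25·4 = -0.5
u₂ = -0.5 − 0.25·(-24) = 5.5
u₃ = 5.5 − 0.25·144 = -30.5
u₄ = -30.5 − 0.25·(-864) = 185.5

185.5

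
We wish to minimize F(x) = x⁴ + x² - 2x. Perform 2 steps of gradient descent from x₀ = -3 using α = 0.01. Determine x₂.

-1.53401984

F′(x) = 4x³ + 2x - 2
x₁ = -3 − 0.01·(-116) = -1.84
x₂ = -1.84 − 0.01·(-30.598016) = -1.53401984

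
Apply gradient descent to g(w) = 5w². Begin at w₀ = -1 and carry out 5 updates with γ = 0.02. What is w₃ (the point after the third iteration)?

-0.512

g′(w) = 10w
w₁ = -1 − 0.02·(-10) = -0.8
w₂ = -0.8 − 0.02·(-8) = -0.64
w₃ = -0.64 − 0.02·(-6.4) = -0.512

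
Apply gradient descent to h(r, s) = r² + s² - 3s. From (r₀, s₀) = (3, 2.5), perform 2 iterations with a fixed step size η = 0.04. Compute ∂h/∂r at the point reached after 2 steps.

∇h = (2r, 2s - 3)
Step 1: at (3, 2.5), ∇h = (6, 2) → (3, 2.5) − 0.04·(6, 2) = (2.76, 2.42)
Step 2: at (2.76, 2.42), ∇h = (5.52, 1.84) → (2.76, 2.42) − 0.04·(5.52, 1.84) = (2.5392, 2.3464)
∂h/∂r at (2.5392, 2.3464) = 5.0784

5.0784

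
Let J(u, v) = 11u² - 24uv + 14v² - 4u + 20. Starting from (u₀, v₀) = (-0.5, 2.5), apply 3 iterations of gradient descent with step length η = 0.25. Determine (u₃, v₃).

∇J = (22u - 24v - 4, -24u + 28v)
(u₁, v₁) = (-0.5, 2.5) − 0.25·(-75, 82) = (18.25, -18)
(u₂, v₂) = (18.25, -18) − 0.25·(829.5, -942) = (-189.125, 217.5)
(u₃, v₃) = (-189.125, 217.5) − 0.25·(-9384.75, 10629) = (2157.0625, -2439.75)

(2157.0625, -2439.75)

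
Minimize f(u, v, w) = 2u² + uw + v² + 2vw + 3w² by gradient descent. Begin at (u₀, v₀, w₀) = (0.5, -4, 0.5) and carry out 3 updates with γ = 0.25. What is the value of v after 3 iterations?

-1.140625

∇f = (4u + w, 2v + 2w, u + 2v + 6w)
Step 1: at (0.5, -4, 0.5), ∇f = (2.5, -7, -4.5) → (0.5, -4, 0.5) − 0.25·(2.5, -7, -4.5) = (-0.125, -2.25, 1.625)
Step 2: at (-0.125, -2.25, 1.625), ∇f = (1.125, -1.25, 5.125) → (-0.125, -2.25, 1.625) − 0.25·(1.125, -1.25, 5.125) = (-0.40625, -1.9375, 0.34375)
Step 3: at (-0.40625, -1.9375, 0.34375), ∇f = (-1.28125, -3.1875, -2.21875) → (-0.40625, -1.9375, 0.34375) − 0.25·(-1.28125, -3.1875, -2.21875) = (-0.0859375, -1.140625, 0.8984375)
v = -1.140625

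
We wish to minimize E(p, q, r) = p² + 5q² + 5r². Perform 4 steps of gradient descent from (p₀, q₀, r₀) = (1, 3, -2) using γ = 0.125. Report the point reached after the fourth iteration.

∇E = (2p, 10q, 10r)
(p₁, q₁, r₁) = (1, 3, -2) − 0.125·(2, 30, -20) = (0.75, -0.75, 0.5)
(p₂, q₂, r₂) = (0.75, -0.75, 0.5) − 0.125·(1.5, -7.5, 5) = (0.5625, 0.1875, -0.125)
(p₃, q₃, r₃) = (0.5625, 0.1875, -0.125) − 0.125·(1.125, 1.875, -1.25) = (0.421875, -0.046875, 0.03125)
(p₄, q₄, r₄) = (0.421875, -0.046875, 0.03125) − 0.125·(0.84375, -0.46875, 0.3125) = (0.31640625, 0.01171875, -0.0078125)

(0.31640625, 0.01171875, -0.0078125)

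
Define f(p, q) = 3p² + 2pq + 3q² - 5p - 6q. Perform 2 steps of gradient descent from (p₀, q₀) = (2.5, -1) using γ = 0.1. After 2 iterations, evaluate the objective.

∇f = (6p + 2q - 5, 2p + 6q - 6)
Step 1: at (2.5, -1), ∇f = (8, -7) → (2.5, -1) − 0.1·(8, -7) = (1.7, -0.3)
Step 2: at (1.7, -0.3), ∇f = (4.6, -4.4) → (1.7, -0.3) − 0.1·(4.6, -4.4) = (1.24, 0.14)
f(1.24, 0.14) = -2.0212

-2.0212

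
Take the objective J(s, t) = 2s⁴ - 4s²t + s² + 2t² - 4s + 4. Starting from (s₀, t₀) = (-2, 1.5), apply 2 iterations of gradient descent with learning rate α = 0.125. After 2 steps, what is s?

-49.5

∇J = (8s³ - 8st + 2s - 4, -4s² + 4t)
(s₁, t₁) = (-2, 1.5) − 0.125·(-48, -10) = (4, 2.75)
(s₂, t₂) = (4, 2.75) − 0.125·(428, -53) = (-49.5, 9.375)
s = -49.5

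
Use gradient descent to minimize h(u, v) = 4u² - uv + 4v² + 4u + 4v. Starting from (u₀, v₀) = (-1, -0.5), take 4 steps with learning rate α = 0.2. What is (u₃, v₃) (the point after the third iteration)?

(-0.432, -0.688)

∇h = (8u - v + 4, -u + 8v + 4)
Step 1: at (-1, -0.5), ∇h = (-3.5, 1) → (-1, -0.5) − 0.2·(-3.5, 1) = (-0.3, -0.7)
Step 2: at (-0.3, -0.7), ∇h = (2.3, -1.3) → (-0.3, -0.7) − 0.2·(2.3, -1.3) = (-0.76, -0.44)
Step 3: at (-0.76, -0.44), ∇h = (-1.64, 1.24) → (-0.76, -0.44) − 0.2·(-1.64, 1.24) = (-0.432, -0.688)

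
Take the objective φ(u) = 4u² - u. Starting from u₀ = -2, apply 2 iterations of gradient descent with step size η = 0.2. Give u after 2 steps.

-0.64

φ′(u) = 8u - 1
u₁ = -2 − 0.2·(-17) = 1.4
u₂ = 1.4 − 0.2·10.2 = -0.64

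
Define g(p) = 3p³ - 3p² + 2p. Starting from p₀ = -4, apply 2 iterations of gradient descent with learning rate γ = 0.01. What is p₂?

-8.9861

g′(p) = 9p² - 6p + 2
Step 1: g′(-4) = 170; p₁ = -4 − 0.01·170 = -5.7
Step 2: g′(-5.7) = 328.61; p₂ = -5.7 − 0.01·328.61 = -8.9861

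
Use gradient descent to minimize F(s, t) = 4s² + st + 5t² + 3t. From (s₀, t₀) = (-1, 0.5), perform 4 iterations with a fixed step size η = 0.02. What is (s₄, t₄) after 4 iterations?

(-0.5160032, 0.07255336)

∇F = (8s + t, s + 10t + 3)
(s₁, t₁) = (-1, 0.5) − 0.02·(-7.5, 7) = (-0.85, 0.36)
(s₂, t₂) = (-0.85, 0.36) − 0.02·(-6.44, 5.75) = (-0.7212, 0.245)
(s₃, t₃) = (-0.7212, 0.245) − 0.02·(-5.5246, 4.7288) = (-0.610708, 0.150424)
(s₄, t₄) = (-0.610708, 0.150424) − 0.02·(-4.73524, 3.893532) = (-0.5160032, 0.07255336)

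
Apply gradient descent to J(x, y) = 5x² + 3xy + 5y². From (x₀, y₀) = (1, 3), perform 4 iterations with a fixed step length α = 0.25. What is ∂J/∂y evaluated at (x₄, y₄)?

∇J = (10x + 3y, 3x + 10y)
Step 1: at (1, 3), ∇J = (19, 33) → (1, 3) − 0.25·(19, 33) = (-3.75, -5.25)
Step 2: at (-3.75, -5.25), ∇J = (-53.25, -63.75) → (-3.75, -5.25) − 0.25·(-53.25, -63.75) = (9.5625, 10.6875)
Step 3: at (9.5625, 10.6875), ∇J = (127.6875, 135.5625) → (9.5625, 10.6875) − 0.25·(127.6875, 135.5625) = (-22.359375, -23.203125)
Step 4: at (-22.359375, -23.203125), ∇J = (-293.203125, -299.109375) → (-22.359375, -23.203125) − 0.25·(-293.203125, -299.109375) = (50.94140625, 51.57421875)
∂J/∂y at (50.94140625, 51.57421875) = 668.56640625

668.56640625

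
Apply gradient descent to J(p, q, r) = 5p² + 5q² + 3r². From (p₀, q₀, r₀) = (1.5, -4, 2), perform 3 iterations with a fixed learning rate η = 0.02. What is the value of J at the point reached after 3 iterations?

∇J = (10p, 10q, 6r)
(p₁, q₁, r₁) = (1.5, -4, 2) − 0.02·(15, -40, 12) = (1.2, -3.2, 1.76)
(p₂, q₂, r₂) = (1.2, -3.2, 1.76) − 0.02·(12, -32, 10.56) = (0.96, -2.56, 1.5488)
(p₃, q₃, r₃) = (0.96, -2.56, 1.5488) − 0.02·(9.6, -25.6, 9.2928) = (0.768, -2.048, 1.362944)
J(0.768, -2.048, 1.362944) = 29.493489041408

29.493489041408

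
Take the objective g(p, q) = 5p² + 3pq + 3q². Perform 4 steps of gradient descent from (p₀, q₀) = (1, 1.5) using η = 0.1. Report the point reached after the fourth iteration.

(-0.0387, 0.07455)

∇g = (10p + 3q, 3p + 6q)
(p₁, q₁) = (1, 1.5) − 0.1·(14.5, 12) = (-0.45, 0.3)
(p₂, q₂) = (-0.45, 0.3) − 0.1·(-3.6, 0.45) = (-0.09, 0.255)
(p₃, q₃) = (-0.09, 0.255) − 0.1·(-0.135, 1.26) = (-0.0765, 0.129)
(p₄, q₄) = (-0.0765, 0.129) − 0.1·(-0.378, 0.5445) = (-0.0387, 0.07455)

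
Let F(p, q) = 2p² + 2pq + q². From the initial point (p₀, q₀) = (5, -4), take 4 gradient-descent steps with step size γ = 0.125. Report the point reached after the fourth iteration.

∇F = (4p + 2q, 2p + 2q)
(p₁, q₁) = (5, -4) − 0.125·(12, 2) = (3.5, -4.25)
(p₂, q₂) = (3.5, -4.25) − 0.125·(5.5, -1.5) = (2.8125, -4.0625)
(p₃, q₃) = (2.8125, -4.0625) − 0.125·(3.125, -2.5) = (2.421875, -3.75)
(p₄, q₄) = (2.421875, -3.75) − 0.125·(2.1875, -2.65625) = (2.1484375, -3.41796875)

(2.1484375, -3.41796875)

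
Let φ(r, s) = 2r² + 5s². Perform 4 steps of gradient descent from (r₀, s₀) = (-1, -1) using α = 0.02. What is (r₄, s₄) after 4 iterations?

(-0.71639296, -0.4096)

∇φ = (4r, 10s)
(r₁, s₁) = (-1, -1) − 0.02·(-4, -10) = (-0.92, -0.8)
(r₂, s₂) = (-0.92, -0.8) − 0.02·(-3.68, -8) = (-0.8464, -0.64)
(r₃, s₃) = (-0.8464, -0.64) − 0.02·(-3.3856, -6.4) = (-0.778688, -0.512)
(r₄, s₄) = (-0.778688, -0.512) − 0.02·(-3.114752, -5.12) = (-0.71639296, -0.4096)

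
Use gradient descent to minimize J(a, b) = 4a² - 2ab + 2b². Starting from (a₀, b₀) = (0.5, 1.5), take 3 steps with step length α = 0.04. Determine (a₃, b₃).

(0.373728, 0.981536)

∇J = (8a - 2b, -2a + 4b)
Step 1: at (0.5, 1.5), ∇J = (1, 5) → (0.5, 1.5) − 0.04·(1, 5) = (0.46, 1.3)
Step 2: at (0.46, 1.3), ∇J = (1.08, 4.28) → (0.46, 1.3) − 0.04·(1.08, 4.28) = (0.4168, 1.1288)
Step 3: at (0.4168, 1.1288), ∇J = (1.0768, 3.6816) → (0.4168, 1.1288) − 0.04·(1.0768, 3.6816) = (0.373728, 0.981536)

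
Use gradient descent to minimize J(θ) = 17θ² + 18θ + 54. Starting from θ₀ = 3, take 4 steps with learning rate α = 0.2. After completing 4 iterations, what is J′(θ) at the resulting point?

J′(θ) = 34θ + 18
θ₁ = 3 − 0.2·120 = -21
θ₂ = -21 − 0.2·(-696) = 118.2
θ₃ = 118.2 − 0.2·4036.8 = -689.16
θ₄ = -689.16 − 0.2·(-23413.44) = 3993.528
J′(θ) at (3993.528) = 135797.952

135797.952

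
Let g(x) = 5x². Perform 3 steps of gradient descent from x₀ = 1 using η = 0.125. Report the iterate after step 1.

g′(x) = 10x
x₁ = 1 − 0.125·10 = -0.25

-0.25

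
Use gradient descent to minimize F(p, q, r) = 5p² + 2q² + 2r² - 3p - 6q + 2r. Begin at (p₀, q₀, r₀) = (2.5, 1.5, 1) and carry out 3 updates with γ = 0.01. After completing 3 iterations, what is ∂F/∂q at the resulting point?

∇F = (10p - 3, 4q - 6, 4r + 2)
Step 1: at (2.5, 1.5, 1), ∇F = (22, 0, 6) → (2.5, 1.5, 1) − 0.01·(22, 0, 6) = (2.28, 1.5, 0.94)
Step 2: at (2.28, 1.5, 0.94), ∇F = (19.8, 0, 5.76) → (2.28, 1.5, 0.94) − 0.01·(19.8, 0, 5.76) = (2.082, 1.5, 0.8824)
Step 3: at (2.082, 1.5, 0.8824), ∇F = (17.82, 0, 5.5296) → (2.082, 1.5, 0.8824) − 0.01·(17.82, 0, 5.5296) = (1.9038, 1.5, 0.827104)
∂F/∂q at (1.9038, 1.5, 0.827104) = 0

0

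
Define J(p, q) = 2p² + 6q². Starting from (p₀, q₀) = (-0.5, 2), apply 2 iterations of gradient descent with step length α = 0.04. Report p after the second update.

∇J = (4p, 12q)
Step 1: at (-0.5, 2), ∇J = (-2, 24) → (-0.5, 2) − 0.04·(-2, 24) = (-0.42, 1.04)
Step 2: at (-0.42, 1.04), ∇J = (-1.68, 12.48) → (-0.42, 1.04) − 0.04·(-1.68, 12.48) = (-0.3528, 0.5408)
p = -0.3528

-0.3528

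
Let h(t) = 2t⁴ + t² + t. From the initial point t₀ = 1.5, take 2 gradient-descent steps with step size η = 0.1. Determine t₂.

1.8968

h′(t) = 8t³ + 2t + 1
Step 1: h′(1.5) = 31; t₁ = 1.5 − 0.1·31 = -1.6
Step 2: h′(-1.6) = -34.968; t₂ = -1.6 − 0.1·(-34.968) = 1.8968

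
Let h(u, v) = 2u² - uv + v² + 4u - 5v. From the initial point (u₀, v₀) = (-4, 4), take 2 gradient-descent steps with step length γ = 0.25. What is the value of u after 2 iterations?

∇h = (4u - v + 4, -u + 2v - 5)
(u₁, v₁) = (-4, 4) − 0.25·(-16, 7) = (0, 2.25)
(u₂, v₂) = (0, 2.25) − 0.25·(1.75, -0.5) = (-0.4375, 2.375)
u = -0.4375

-0.4375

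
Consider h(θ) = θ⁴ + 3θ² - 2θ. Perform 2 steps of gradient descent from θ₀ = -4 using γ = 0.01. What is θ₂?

-1.02347872

h′(θ) = 4θ³ + 6θ - 2
Step 1: h′(-4) = -282; θ₁ = -4 − 0.01·(-282) = -1.18
Step 2: h′(-1.18) = -15.652128; θ₂ = -1.18 − 0.01·(-15.652128) = -1.02347872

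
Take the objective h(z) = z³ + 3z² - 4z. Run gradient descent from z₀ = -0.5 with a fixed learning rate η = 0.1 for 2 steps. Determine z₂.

h′(z) = 3z² + 6z - 4
Step 1: h′(-0.5) = -6.25; z₁ = -0.5 − 0.1·(-6.25) = 0.125
Step 2: h′(0.125) = -3.203125; z₂ = 0.125 − 0.1·(-3.203125) = 0.4453125

0.4453125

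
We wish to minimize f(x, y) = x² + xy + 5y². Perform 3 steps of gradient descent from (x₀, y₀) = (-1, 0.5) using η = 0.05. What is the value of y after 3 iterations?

0.1405

∇f = (2x + y, x + 10y)
Step 1: at (-1, 0.5), ∇f = (-1.5, 4) → (-1, 0.5) − 0.05·(-1.5, 4) = (-0.925, 0.3)
Step 2: at (-0.925, 0.3), ∇f = (-1.55, 2.075) → (-0.925, 0.3) − 0.05·(-1.55, 2.075) = (-0.8475, 0.19625)
Step 3: at (-0.8475, 0.19625), ∇f = (-1.49875, 1.115) → (-0.8475, 0.19625) − 0.05·(-1.49875, 1.115) = (-0.7725625, 0.1405)
y = 0.1405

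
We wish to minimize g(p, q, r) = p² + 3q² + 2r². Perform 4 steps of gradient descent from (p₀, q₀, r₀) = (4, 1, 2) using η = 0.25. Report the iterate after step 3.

(0.5, -0.125, 0)

∇g = (2p, 6q, 4r)
Step 1: at (4, 1, 2), ∇g = (8, 6, 8) → (4, 1, 2) − 0.25·(8, 6, 8) = (2, -0.5, 0)
Step 2: at (2, -0.5, 0), ∇g = (4, -3, 0) → (2, -0.5, 0) − 0.25·(4, -3, 0) = (1, 0.25, 0)
Step 3: at (1, 0.25, 0), ∇g = (2, 1.5, 0) → (1, 0.25, 0) − 0.25·(2, 1.5, 0) = (0.5, -0.125, 0)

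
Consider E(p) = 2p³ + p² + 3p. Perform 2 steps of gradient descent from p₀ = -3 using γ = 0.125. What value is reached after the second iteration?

E′(p) = 6p² + 2p + 3
p₁ = -3 − 0.125·51 = -9.375
p₂ = -9.375 − 0.125·511.59375 = -73.32421875

-73.32421875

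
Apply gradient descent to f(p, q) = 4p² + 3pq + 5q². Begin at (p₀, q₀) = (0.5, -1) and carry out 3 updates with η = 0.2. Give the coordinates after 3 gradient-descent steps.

∇f = (8p + 3q, 3p + 10q)
(p₁, q₁) = (0.5, -1) − 0.2·(1, -8.5) = (0.3, 0.7)
(p₂, q₂) = (0.3, 0.7) − 0.2·(4.5, 7.9) = (-0.6, -0.88)
(p₃, q₃) = (-0.6, -0.88) − 0.2·(-7.44, -10.6) = (0.888, 1.24)

(0.888, 1.24)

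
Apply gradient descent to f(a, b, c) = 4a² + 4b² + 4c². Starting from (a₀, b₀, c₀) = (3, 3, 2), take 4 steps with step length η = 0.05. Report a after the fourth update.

0.3888

∇f = (8a, 8b, 8c)
Step 1: at (3, 3, 2), ∇f = (24, 24, 16) → (3, 3, 2) − 0.05·(24, 24, 16) = (1.8, 1.8, 1.2)
Step 2: at (1.8, 1.8, 1.2), ∇f = (14.4, 14.4, 9.6) → (1.8, 1.8, 1.2) − 0.05·(14.4, 14.4, 9.6) = (1.08, 1.08, 0.72)
Step 3: at (1.08, 1.08, 0.72), ∇f = (8.64, 8.64, 5.76) → (1.08, 1.08, 0.72) − 0.05·(8.64, 8.64, 5.76) = (0.648, 0.648, 0.432)
Step 4: at (0.648, 0.648, 0.432), ∇f = (5.184, 5.184, 3.456) → (0.648, 0.648, 0.432) − 0.05·(5.184, 5.184, 3.456) = (0.3888, 0.3888, 0.2592)
a = 0.3888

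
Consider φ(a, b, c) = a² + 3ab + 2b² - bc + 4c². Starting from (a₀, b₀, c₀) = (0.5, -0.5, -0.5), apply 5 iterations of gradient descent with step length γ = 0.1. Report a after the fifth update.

0.65026

∇φ = (2a + 3b, 3a + 4b - c, -b + 8c)
(a₁, b₁, c₁) = (0.5, -0.5, -0.5) − 0.1·(-0.5, 0, -3.5) = (0.55, -0.5, -0.15)
(a₂, b₂, c₂) = (0.55, -0.5, -0.15) − 0.1·(-0.4, -0.2, -0.7) = (0.59, -0.48, -0.08)
(a₃, b₃, c₃) = (0.59, -0.48, -0.08) − 0.1·(-0.26, -0.07, -0.16) = (0.616, -0.473, -0.064)
(a₄, b₄, c₄) = (0.616, -0.473, -0.064) − 0.1·(-0.187, 0.02, -0.039) = (0.6347, -0.475, -0.0601)
(a₅, b₅, c₅) = (0.6347, -0.475, -0.0601) − 0.1·(-0.1556, 0.0642, -0.0058) = (0.65026, -0.48142, -0.05952)
a = 0.65026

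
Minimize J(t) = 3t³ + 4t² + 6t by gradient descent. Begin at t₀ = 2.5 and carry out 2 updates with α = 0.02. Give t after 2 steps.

0.4666155

J′(t) = 9t² + 8t + 6
t₁ = 2.5 − 0.02·82.25 = 0.855
t₂ = 0.855 − 0.02·19.419225 = 0.4666155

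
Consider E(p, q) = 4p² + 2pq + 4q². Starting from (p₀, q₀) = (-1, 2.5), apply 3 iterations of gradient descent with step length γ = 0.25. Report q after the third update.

∇E = (8p + 2q, 2p + 8q)
Step 1: at (-1, 2.5), ∇E = (-3, 18) → (-1, 2.5) − 0.25·(-3, 18) = (-0.25, -2)
Step 2: at (-0.25, -2), ∇E = (-6, -16.5) → (-0.25, -2) − 0.25·(-6, -16.5) = (1.25, 2.125)
Step 3: at (1.25, 2.125), ∇E = (14.25, 19.5) → (1.25, 2.125) − 0.25·(14.25, 19.5) = (-2.3125, -2.75)
q = -2.75

-2.75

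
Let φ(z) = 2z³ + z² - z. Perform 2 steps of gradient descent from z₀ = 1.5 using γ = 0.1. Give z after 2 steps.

0.0585

φ′(z) = 6z² + 2z - 1
Step 1: φ′(1.5) = 15.5; z₁ = 1.5 − 0.1·15.5 = -0.05
Step 2: φ′(-0.05) = -1.085; z₂ = -0.05 − 0.1·(-1.085) = 0.0585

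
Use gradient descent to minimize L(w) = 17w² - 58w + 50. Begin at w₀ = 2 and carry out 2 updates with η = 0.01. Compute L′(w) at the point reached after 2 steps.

4.356

L′(w) = 34w - 58
Step 1: L′(2) = 10; w₁ = 2 − 0.01·10 = 1.9
Step 2: L′(1.9) = 6.6; w₂ = 1.9 − 0.01·6.6 = 1.834
L′(w) at (1.834) = 4.356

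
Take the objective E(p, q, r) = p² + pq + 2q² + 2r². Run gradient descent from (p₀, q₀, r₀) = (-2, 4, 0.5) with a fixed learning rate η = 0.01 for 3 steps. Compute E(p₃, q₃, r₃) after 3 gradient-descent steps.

∇E = (2p + q, p + 4q, 4r)
Step 1: at (-2, 4, 0.5), ∇E = (0, 14, 2) → (-2, 4, 0.5) − 0.01·(0, 14, 2) = (-2, 3.86, 0.48)
Step 2: at (-2, 3.86, 0.48), ∇E = (-0.14, 13.44, 1.92) → (-2, 3.86, 0.48) − 0.01·(-0.14, 13.44, 1.92) = (-1.9986, 3.7256, 0.4608)
Step 3: at (-1.9986, 3.7256, 0.4608), ∇E = (-0.2716, 12.9038, 1.8432) → (-1.9986, 3.7256, 0.4608) − 0.01·(-0.2716, 12.9038, 1.8432) = (-1.995884, 3.596562, 0.442368)
E(-1.995884, 3.596562, 0.442368) = 23.067127725184

23.067127725184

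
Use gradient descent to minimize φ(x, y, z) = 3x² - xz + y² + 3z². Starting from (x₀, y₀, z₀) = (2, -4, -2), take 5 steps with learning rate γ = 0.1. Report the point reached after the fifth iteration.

∇φ = (6x - z, 2y, -x + 6z)
(x₁, y₁, z₁) = (2, -4, -2) − 0.1·(14, -8, -14) = (0.6, -3.2, -0.6)
(x₂, y₂, z₂) = (0.6, -3.2, -0.6) − 0.1·(4.2, -6.4, -4.2) = (0.18, -2.56, -0.18)
(x₃, y₃, z₃) = (0.18, -2.56, -0.18) − 0.1·(1.26, -5.12, -1.26) = (0.054, -2.048, -0.054)
(x₄, y₄, z₄) = (0.054, -2.048, -0.054) − 0.1·(0.378, -4.096, -0.378) = (0.0162, -1.6384, -0.0162)
(x₅, y₅, z₅) = (0.0162, -1.6384, -0.0162) − 0.1·(0.1134, -3.2768, -0.1134) = (0.00486, -1.31072, -0.00486)

(0.00486, -1.31072, -0.00486)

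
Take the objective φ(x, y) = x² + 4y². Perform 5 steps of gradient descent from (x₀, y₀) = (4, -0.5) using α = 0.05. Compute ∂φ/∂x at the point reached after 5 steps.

4.72392

∇φ = (2x, 8y)
Step 1: at (4, -0.5), ∇φ = (8, -4) → (4, -0.5) − 0.05·(8, -4) = (3.6, -0.3)
Step 2: at (3.6, -0.3), ∇φ = (7.2, -2.4) → (3.6, -0.3) − 0.05·(7.2, -2.4) = (3.24, -0.18)
Step 3: at (3.24, -0.18), ∇φ = (6.48, -1.44) → (3.24, -0.18) − 0.05·(6.48, -1.44) = (2.916, -0.108)
Step 4: at (2.916, -0.108), ∇φ = (5.832, -0.864) → (2.916, -0.108) − 0.05·(5.832, -0.864) = (2.6244, -0.0648)
Step 5: at (2.6244, -0.0648), ∇φ = (5.2488, -0.5184) → (2.6244, -0.0648) − 0.05·(5.2488, -0.5184) = (2.36196, -0.03888)
∂φ/∂x at (2.36196, -0.03888) = 4.72392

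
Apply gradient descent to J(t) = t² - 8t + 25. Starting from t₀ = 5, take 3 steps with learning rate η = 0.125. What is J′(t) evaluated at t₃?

0.84375

J′(t) = 2t - 8
t₁ = 5 − 0.125·2 = 4.75
t₂ = 4.75 − 0.125·1.5 = 4.5625
t₃ = 4.5625 − 0.125·1.125 = 4.421875
J′(t) at (4.421875) = 0.84375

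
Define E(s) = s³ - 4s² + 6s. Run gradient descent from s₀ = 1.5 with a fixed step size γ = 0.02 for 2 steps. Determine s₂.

1.4702865

E′(s) = 3s² - 8s + 6
s₁ = 1.5 − 0.02·0.75 = 1.485
s₂ = 1.485 − 0.02·0.735675 = 1.4702865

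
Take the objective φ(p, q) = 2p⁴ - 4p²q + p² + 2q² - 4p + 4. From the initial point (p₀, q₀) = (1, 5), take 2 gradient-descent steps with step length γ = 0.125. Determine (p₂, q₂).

(-124.515625, 15.28125)

∇φ = (8p³ - 8pq + 2p - 4, -4p² + 4q)
Step 1: at (1, 5), ∇φ = (-34, 16) → (1, 5) − 0.125·(-34, 16) = (5.25, 3)
Step 2: at (5.25, 3), ∇φ = (1038.125, -98.25) → (5.25, 3) − 0.125·(1038.125, -98.25) = (-124.515625, 15.28125)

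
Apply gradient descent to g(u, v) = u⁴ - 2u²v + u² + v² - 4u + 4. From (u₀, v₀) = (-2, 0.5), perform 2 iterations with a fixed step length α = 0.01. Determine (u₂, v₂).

∇g = (4u³ - 4uv + 2u - 4, -2u² + 2v)
Step 1: at (-2, 0.5), ∇g = (-36, -7) → (-2, 0.5) − 0.01·(-36, -7) = (-1.64, 0.57)
Step 2: at (-1.64, 0.57), ∇g = (-21.184576, -4.2392) → (-1.64, 0.57) − 0.01·(-21.184576, -4.2392) = (-1.42815424, 0.612392)

(-1.42815424, 0.612392)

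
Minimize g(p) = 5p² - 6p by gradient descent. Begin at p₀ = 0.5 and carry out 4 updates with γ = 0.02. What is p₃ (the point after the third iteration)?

0.5488

g′(p) = 10p - 6
p₁ = 0.5 − 0.02·(-1) = 0.52
p₂ = 0.52 − 0.02·(-0.8) = 0.536
p₃ = 0.536 − 0.02·(-0.64) = 0.5488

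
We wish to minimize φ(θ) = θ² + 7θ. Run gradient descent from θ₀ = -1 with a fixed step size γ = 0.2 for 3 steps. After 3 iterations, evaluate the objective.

-11.9584

φ′(θ) = 2θ + 7
θ₁ = -1 − 0.2·5 = -2
θ₂ = -2 − 0.2·3 = -2.6
θ₃ = -2.6 − 0.2·1.8 = -2.96
φ(-2.96) = -11.9584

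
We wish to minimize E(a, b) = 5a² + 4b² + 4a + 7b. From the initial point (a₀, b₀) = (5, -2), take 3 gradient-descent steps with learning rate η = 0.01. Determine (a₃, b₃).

∇E = (10a + 4, 8b + 7)
Step 1: at (5, -2), ∇E = (54, -9) → (5, -2) − 0.01·(54, -9) = (4.46, -1.91)
Step 2: at (4.46, -1.91), ∇E = (48.6, -8.28) → (4.46, -1.91) − 0.01·(48.6, -8.28) = (3.974, -1.8272)
Step 3: at (3.974, -1.8272), ∇E = (43.74, -7.6176) → (3.974, -1.8272) − 0.01·(43.74, -7.6176) = (3.5366, -1.751024)

(3.5366, -1.751024)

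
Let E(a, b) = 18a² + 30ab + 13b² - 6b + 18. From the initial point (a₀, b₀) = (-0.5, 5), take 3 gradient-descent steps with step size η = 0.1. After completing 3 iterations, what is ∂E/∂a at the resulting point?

∇E = (36a + 30b, 30a + 26b - 6)
Step 1: at (-0.5, 5), ∇E = (132, 109) → (-0.5, 5) − 0.1·(132, 109) = (-13.7, -5.9)
Step 2: at (-13.7, -5.9), ∇E = (-670.2, -570.4) → (-13.7, -5.9) − 0.1·(-670.2, -570.4) = (53.32, 51.14)
Step 3: at (53.32, 51.14), ∇E = (3453.72, 2923.24) → (53.32, 51.14) − 0.1·(3453.72, 2923.24) = (-292.052, -241.184)
∂E/∂a at (-292.052, -241.184) = -17749.392

-17749.392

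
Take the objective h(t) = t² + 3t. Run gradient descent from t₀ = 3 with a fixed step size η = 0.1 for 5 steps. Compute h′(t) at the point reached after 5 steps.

2.94912

h′(t) = 2t + 3
t₁ = 3 − 0.1·9 = 2.1
t₂ = 2.1 − 0.1·7.2 = 1.38
t₃ = 1.38 − 0.1·5.76 = 0.804
t₄ = 0.804 − 0.1·4.608 = 0.3432
t₅ = 0.3432 − 0.1·3.6864 = -0.02544
h′(t) at (-0.02544) = 2.94912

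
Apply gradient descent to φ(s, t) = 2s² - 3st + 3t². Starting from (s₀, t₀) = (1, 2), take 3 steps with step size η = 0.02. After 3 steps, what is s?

1.08056

∇φ = (4s - 3t, -3s + 6t)
Step 1: at (1, 2), ∇φ = (-2, 9) → (1, 2) − 0.02·(-2, 9) = (1.04, 1.82)
Step 2: at (1.04, 1.82), ∇φ = (-1.3, 7.8) → (1.04, 1.82) − 0.02·(-1.3, 7.8) = (1.066, 1.664)
Step 3: at (1.066, 1.664), ∇φ = (-0.728, 6.786) → (1.066, 1.664) − 0.02·(-0.728, 6.786) = (1.08056, 1.52828)
s = 1.08056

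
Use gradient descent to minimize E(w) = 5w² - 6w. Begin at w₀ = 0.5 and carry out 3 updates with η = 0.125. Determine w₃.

E′(w) = 10w - 6
Step 1: E′(0.5) = -1; w₁ = 0.5 − 0.125·(-1) = 0.625
Step 2: E′(0.625) = 0.25; w₂ = 0.625 − 0.125·0.25 = 0.59375
Step 3: E′(0.59375) = -0.0625; w₃ = 0.59375 − 0.125·(-0.0625) = 0.6015625

0.6015625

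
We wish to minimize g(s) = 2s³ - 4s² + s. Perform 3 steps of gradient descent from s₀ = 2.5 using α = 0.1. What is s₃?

0.96969665

g′(s) = 6s² - 8s + 1
s₁ = 2.5 − 0.1·18.5 = 0.65
s₂ = 0.65 − 0.1·(-1.665) = 0.8165
s₃ = 0.8165 − 0.1·(-1.5319665) = 0.96969665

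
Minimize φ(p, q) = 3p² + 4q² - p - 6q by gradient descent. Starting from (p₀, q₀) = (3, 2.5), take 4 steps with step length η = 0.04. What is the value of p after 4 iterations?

∇φ = (6p - 1, 8q - 6)
(p₁, q₁) = (3, 2.5) − 0.04·(17, 14) = (2.32, 1.94)
(p₂, q₂) = (2.32, 1.94) − 0.04·(12.92, 9.52) = (1.8032, 1.5592)
(p₃, q₃) = (1.8032, 1.5592) − 0.04·(9.8192, 6.4736) = (1.410432, 1.300256)
(p₄, q₄) = (1.410432, 1.300256) − 0.04·(7.462592, 4.402048) = (1.11192832, 1.12417408)
p = 1.11192832

1.11192832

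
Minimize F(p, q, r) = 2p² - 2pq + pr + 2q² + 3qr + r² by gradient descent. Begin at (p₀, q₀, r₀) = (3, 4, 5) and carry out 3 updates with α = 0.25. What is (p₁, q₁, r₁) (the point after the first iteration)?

(0.75, -2.25, -1.25)

∇F = (4p - 2q + r, -2p + 4q + 3r, p + 3q + 2r)
Step 1: at (3, 4, 5), ∇F = (9, 25, 25) → (3, 4, 5) − 0.25·(9, 25, 25) = (0.75, -2.25, -1.25)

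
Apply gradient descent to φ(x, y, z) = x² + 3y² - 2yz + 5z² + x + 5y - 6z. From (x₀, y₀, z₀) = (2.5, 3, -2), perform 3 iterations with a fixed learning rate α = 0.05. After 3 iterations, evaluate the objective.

∇φ = (2x + 1, 6y - 2z + 5, -2y + 10z - 6)
Step 1: at (2.5, 3, -2), ∇φ = (6, 27, -32) → (2.5, 3, -2) − 0.05·(6, 27, -32) = (2.2, 1.65, -0.4)
Step 2: at (2.2, 1.65, -0.4), ∇φ = (5.4, 15.7, -13.3) → (2.2, 1.65, -0.4) − 0.05·(5.4, 15.7, -13.3) = (1.93, 0.865, 0.265)
Step 3: at (1.93, 0.865, 0.265), ∇φ = (4.86, 9.66, -5.08) → (1.93, 0.865, 0.265) − 0.05·(4.86, 9.66, -5.08) = (1.687, 0.382, 0.519)
φ(1.687, 0.382, 0.519) = 4.71703

4.71703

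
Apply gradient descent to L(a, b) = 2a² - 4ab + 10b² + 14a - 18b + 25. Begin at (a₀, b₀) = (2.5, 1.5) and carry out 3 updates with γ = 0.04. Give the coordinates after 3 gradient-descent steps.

∇L = (4a - 4b + 14, -4a + 20b - 18)
Step 1: at (2.5, 1.5), ∇L = (18, 2) → (2.5, 1.5) − 0.04·(18, 2) = (1.78, 1.42)
Step 2: at (1.78, 1.42), ∇L = (15.44, 3.28) → (1.78, 1.42) − 0.04·(15.44, 3.28) = (1.1624, 1.2888)
Step 3: at (1.1624, 1.2888), ∇L = (13.4944, 3.1264) → (1.1624, 1.2888) − 0.04·(13.4944, 3.1264) = (0.622624, 1.163744)

(0.622624, 1.163744)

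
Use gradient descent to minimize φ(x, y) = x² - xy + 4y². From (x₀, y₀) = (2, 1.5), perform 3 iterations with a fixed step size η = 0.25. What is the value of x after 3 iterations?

0.5546875

∇φ = (2x - y, -x + 8y)
(x₁, y₁) = (2, 1.5) − 0.25·(2.5, 10) = (1.375, -1)
(x₂, y₂) = (1.375, -1) − 0.25·(3.75, -9.375) = (0.4375, 1.34375)
(x₃, y₃) = (0.4375, 1.34375) − 0.25·(-0.46875, 10.3125) = (0.5546875, -1.234375)
x = 0.5546875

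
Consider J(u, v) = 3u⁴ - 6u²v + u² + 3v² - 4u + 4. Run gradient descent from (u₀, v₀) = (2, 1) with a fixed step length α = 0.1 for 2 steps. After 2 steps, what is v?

∇J = (12u³ - 12uv + 2u - 4, -6u² + 6v)
Step 1: at (2, 1), ∇J = (72, -18) → (2, 1) − 0.1·(72, -18) = (-5.2, 2.8)
Step 2: at (-5.2, 2.8), ∇J = (-1526.976, -145.44) → (-5.2, 2.8) − 0.1·(-1526.976, -145.44) = (147.4976, 17.344)
v = 17.344

17.344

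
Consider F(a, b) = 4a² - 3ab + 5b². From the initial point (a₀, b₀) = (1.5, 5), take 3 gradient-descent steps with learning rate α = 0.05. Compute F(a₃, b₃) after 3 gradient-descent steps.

∇F = (8a - 3b, -3a + 10b)
(a₁, b₁) = (1.5, 5) − 0.05·(-3, 45.5) = (1.65, 2.725)
(a₂, b₂) = (1.65, 2.725) − 0.05·(5.025, 22.3) = (1.39875, 1.61)
(a₃, b₃) = (1.39875, 1.61) − 0.05·(6.36, 11.90375) = (1.08075, 1.0148125)
F(1.08075, 1.0148125) = 6.53102847265625

6.53102847265625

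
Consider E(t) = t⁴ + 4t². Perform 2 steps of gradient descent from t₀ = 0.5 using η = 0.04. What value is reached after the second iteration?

0.21235712

E′(t) = 4t³ + 8t
Step 1: E′(0.5) = 4.5; t₁ = 0.5 − 0.04·4.5 = 0.32
Step 2: E′(0.32) = 2.691072; t₂ = 0.32 − 0.04·2.691072 = 0.21235712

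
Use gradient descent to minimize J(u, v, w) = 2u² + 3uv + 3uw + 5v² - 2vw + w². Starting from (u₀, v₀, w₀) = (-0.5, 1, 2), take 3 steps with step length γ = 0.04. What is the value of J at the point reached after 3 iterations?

∇J = (4u + 3v + 3w, 3u + 10v - 2w, 3u - 2v + 2w)
Step 1: at (-0.5, 1, 2), ∇J = (7, 4.5, 0.5) → (-0.5, 1, 2) − 0.04·(7, 4.5, 0.5) = (-0.78, 0.82, 1.98)
Step 2: at (-0.78, 0.82, 1.98), ∇J = (5.28, 1.9, -0.02) → (-0.78, 0.82, 1.98) − 0.04·(5.28, 1.9, -0.02) = (-0.9912, 0.744, 1.9808)
Step 3: at (-0.9912, 0.744, 1.9808), ∇J = (4.2096, 0.5048, -0.5) → (-0.9912, 0.744, 1.9808) − 0.04·(4.2096, 0.5048, -0.5) = (-1.159584, 0.723808, 2.0008)
J(-1.159584, 0.723808, 2.0008) = -3.062664771584

-3.062664771584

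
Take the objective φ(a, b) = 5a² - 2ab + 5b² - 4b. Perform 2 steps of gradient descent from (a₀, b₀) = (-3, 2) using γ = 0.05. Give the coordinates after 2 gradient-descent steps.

∇φ = (10a - 2b, -2a + 10b - 4)
(a₁, b₁) = (-3, 2) − 0.05·(-34, 22) = (-1.3, 0.9)
(a₂, b₂) = (-1.3, 0.9) − 0.05·(-14.8, 7.6) = (-0.56, 0.52)

(-0.56, 0.52)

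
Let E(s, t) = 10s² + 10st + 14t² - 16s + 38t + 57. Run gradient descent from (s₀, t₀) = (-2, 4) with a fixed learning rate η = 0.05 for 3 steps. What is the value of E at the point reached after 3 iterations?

27.73985

∇E = (20s + 10t - 16, 10s + 28t + 38)
Step 1: at (-2, 4), ∇E = (-16, 130) → (-2, 4) − 0.05·(-16, 130) = (-1.2, -2.5)
Step 2: at (-1.2, -2.5), ∇E = (-65, -44) → (-1.2, -2.5) − 0.05·(-65, -44) = (2.05, -0.3)
Step 3: at (2.05, -0.3), ∇E = (22, 50.1) → (2.05, -0.3) − 0.05·(22, 50.1) = (0.95, -2.805)
E(0.95, -2.805) = 27.73985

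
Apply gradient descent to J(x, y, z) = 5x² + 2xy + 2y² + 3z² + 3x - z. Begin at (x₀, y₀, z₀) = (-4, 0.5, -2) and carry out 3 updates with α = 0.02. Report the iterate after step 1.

∇J = (10x + 2y + 3, 2x + 4y, 6z - 1)
Step 1: at (-4, 0.5, -2), ∇J = (-36, -6, -13) → (-4, 0.5, -2) − 0.02·(-36, -6, -13) = (-3.28, 0.62, -1.74)

(-3.28, 0.62, -1.74)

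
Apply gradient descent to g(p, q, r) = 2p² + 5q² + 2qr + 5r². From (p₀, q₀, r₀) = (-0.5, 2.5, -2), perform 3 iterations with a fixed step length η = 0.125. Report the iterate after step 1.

(-0.25, -0.125, -0.125)

∇g = (4p, 10q + 2r, 2q + 10r)
(p₁, q₁, r₁) = (-0.5, 2.5, -2) − 0.125·(-2, 21, -15) = (-0.25, -0.125, -0.125)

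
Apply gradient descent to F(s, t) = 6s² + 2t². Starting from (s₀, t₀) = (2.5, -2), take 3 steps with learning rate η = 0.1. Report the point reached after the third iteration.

(-0.02, -0.432)

∇F = (12s, 4t)
Step 1: at (2.5, -2), ∇F = (30, -8) → (2.5, -2) − 0.1·(30, -8) = (-0.5, -1.2)
Step 2: at (-0.5, -1.2), ∇F = (-6, -4.8) → (-0.5, -1.2) − 0.1·(-6, -4.8) = (0.1, -0.72)
Step 3: at (0.1, -0.72), ∇F = (1.2, -2.88) → (0.1, -0.72) − 0.1·(1.2, -2.88) = (-0.02, -0.432)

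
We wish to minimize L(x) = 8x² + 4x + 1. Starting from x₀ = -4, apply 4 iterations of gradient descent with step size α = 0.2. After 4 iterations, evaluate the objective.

L′(x) = 16x + 4
Step 1: L′(-4) = -60; x₁ = -4 − 0.2·(-60) = 8
Step 2: L′(8) = 132; x₂ = 8 − 0.2·132 = -18.4
Step 3: L′(-18.4) = -290.4; x₃ = -18.4 − 0.2·(-290.4) = 39.68
Step 4: L′(39.68) = 638.88; x₄ = 39.68 − 0.2·638.88 = -88.096
L(-88.096) = 61735.857728

61735.857728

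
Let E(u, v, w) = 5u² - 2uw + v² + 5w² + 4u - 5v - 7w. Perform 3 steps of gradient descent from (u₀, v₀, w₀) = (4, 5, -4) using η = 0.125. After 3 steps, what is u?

-0.828125

∇E = (10u - 2w + 4, 2v - 5, -2u + 10w - 7)
Step 1: at (4, 5, -4), ∇E = (52, 5, -55) → (4, 5, -4) − 0.125·(52, 5, -55) = (-2.5, 4.375, 2.875)
Step 2: at (-2.5, 4.375, 2.875), ∇E = (-26.75, 3.75, 26.75) → (-2.5, 4.375, 2.875) − 0.125·(-26.75, 3.75, 26.75) = (0.84375, 3.90625, -0.46875)
Step 3: at (0.84375, 3.90625, -0.46875), ∇E = (13.375, 2.8125, -13.375) → (0.84375, 3.90625, -0.46875) − 0.125·(13.375, 2.8125, -13.375) = (-0.828125, 3.5546875, 1.203125)
u = -0.828125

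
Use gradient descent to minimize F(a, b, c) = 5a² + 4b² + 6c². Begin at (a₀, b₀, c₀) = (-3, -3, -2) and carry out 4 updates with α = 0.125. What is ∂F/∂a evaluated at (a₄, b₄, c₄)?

∇F = (10a, 8b, 12c)
(a₁, b₁, c₁) = (-3, -3, -2) − 0.125·(-30, -24, -24) = (0.75, 0, 1)
(a₂, b₂, c₂) = (0.75, 0, 1) − 0.125·(7.5, 0, 12) = (-0.1875, 0, -0.5)
(a₃, b₃, c₃) = (-0.1875, 0, -0.5) − 0.125·(-1.875, 0, -6) = (0.046875, 0, 0.25)
(a₄, b₄, c₄) = (0.046875, 0, 0.25) − 0.125·(0.46875, 0, 3) = (-0.01171875, 0, -0.125)
∂F/∂a at (-0.01171875, 0, -0.125) = -0.1171875

-0.1171875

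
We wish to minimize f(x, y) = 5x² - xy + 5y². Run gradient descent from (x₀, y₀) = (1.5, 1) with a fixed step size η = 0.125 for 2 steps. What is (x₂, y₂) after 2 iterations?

(0.0546875, -0.015625)

∇f = (10x - y, -x + 10y)
Step 1: at (1.5, 1), ∇f = (14, 8.5) → (1.5, 1) − 0.125·(14, 8.5) = (-0.25, -0.0625)
Step 2: at (-0.25, -0.0625), ∇f = (-2.4375, -0.375) → (-0.25, -0.0625) − 0.125·(-2.4375, -0.375) = (0.0546875, -0.015625)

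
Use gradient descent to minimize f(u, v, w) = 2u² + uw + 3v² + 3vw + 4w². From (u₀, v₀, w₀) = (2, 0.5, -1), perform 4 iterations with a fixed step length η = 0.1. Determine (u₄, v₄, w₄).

∇f = (4u + w, 6v + 3w, u + 3v + 8w)
Step 1: at (2, 0.5, -1), ∇f = (7, 0, -4.5) → (2, 0.5, -1) − 0.1·(7, 0, -4.5) = (1.3, 0.5, -0.55)
Step 2: at (1.3, 0.5, -0.55), ∇f = (4.65, 1.35, -1.6) → (1.3, 0.5, -0.55) − 0.1·(4.65, 1.35, -1.6) = (0.835, 0.365, -0.39)
Step 3: at (0.835, 0.365, -0.39), ∇f = (2.95, 1.02, -1.19) → (0.835, 0.365, -0.39) − 0.1·(2.95, 1.02, -1.19) = (0.54, 0.263, -0.271)
Step 4: at (0.54, 0.263, -0.271), ∇f = (1.889, 0.765, -0.839) → (0.54, 0.263, -0.271) − 0.1·(1.889, 0.765, -0.839) = (0.3511, 0.1865, -0.1871)

(0.3511, 0.1865, -0.1871)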